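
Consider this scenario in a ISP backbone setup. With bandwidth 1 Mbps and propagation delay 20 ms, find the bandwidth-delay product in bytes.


Given: bandwidth = 1 Mbps, delay = 20 ms
BDP in bits = 1 * 10^6 * 20 / 1000
BDP in bits = 20000
BDP in bytes = 20000 / 8 = 2500

2500


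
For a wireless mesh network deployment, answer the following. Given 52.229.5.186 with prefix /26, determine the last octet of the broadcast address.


Given: IP = 52.229.5.186, prefix = /26
Host bits = 32 - 26 = 6
Network last octet = 186 AND mask = 128
Host part size = 2^6 - 1 = 63
Broadcast last octet = 128 OR 63 = 191

191


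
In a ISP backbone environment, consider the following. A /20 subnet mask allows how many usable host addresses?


Given: subnet mask /20
Host bits = 32 - 20 = 12
Total addresses = 2^12 = 4096
Usable hosts = 4096 - 2 (network + broadcast) = 4094

4094


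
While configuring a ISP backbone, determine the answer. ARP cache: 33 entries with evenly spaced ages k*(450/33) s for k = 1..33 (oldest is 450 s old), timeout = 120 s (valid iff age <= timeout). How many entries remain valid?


Ages are k * 450/33 s for k = 1..33 (spacing = 13.6364 s).
Entry k is valid iff k * 450/33 <= 120 iff k <= 33 * 120 / 450 = 8.8000
n_valid = floor(8.8000) = 8
(n_stale = 33 - 8 = 25)

8


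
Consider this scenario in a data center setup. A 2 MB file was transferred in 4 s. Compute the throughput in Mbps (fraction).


Given: file = 2 MB, time = 4 s
File in Mb = 2 * 8 = 16 Mb
Throughput = 16 / 4 Mbps
Throughput = 4 Mbps

4


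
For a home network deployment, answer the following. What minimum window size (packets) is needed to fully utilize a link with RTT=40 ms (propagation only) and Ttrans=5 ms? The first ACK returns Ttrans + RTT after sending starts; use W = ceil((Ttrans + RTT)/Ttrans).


Given: Ttrans = 5 ms, RTT = 40 ms (= 2 * Tprop, Tprop = 20 ms)
Time until first ACK returns = Ttrans + RTT = 5 + 40 = 45 ms
Need W * Ttrans >= Ttrans + RTT  ->  W >= (Ttrans + RTT) / Ttrans
(Ttrans + RTT) / Ttrans = 45 / 5 = 9
W_min = ceil(9) = 9

9


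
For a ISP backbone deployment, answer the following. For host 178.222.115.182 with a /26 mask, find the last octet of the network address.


Given: IP = 178.222.115.182, prefix = /26
Subnet mask = 255.255.255.192
Last octet of IP: 182
Last octet of mask: 192
Network last octet = 182 AND 192 = 128

128


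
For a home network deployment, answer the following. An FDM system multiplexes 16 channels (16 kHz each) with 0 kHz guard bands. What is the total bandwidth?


Given: 16 channels, 16 kHz each, guard = 0 kHz
Channel bandwidth = 16 * 16 = 256 kHz
Guard bands = 15 gaps * 0 kHz = 0 kHz
Total = 256 + 0 = 256 kHz

256


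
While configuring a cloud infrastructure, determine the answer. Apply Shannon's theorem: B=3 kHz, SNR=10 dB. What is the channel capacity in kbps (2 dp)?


Given: B = 3 kHz, SNR = 10 dB
SNR linear = 10^(10/10) = 10
1 + SNR = 11
log2(11) = 3.4594316186
C = 3 * 1000 * 3.4594316186 = 10378.2949 bps
C = 10.378295 kbps -> 10.38 kbps (2 dp)

10.38


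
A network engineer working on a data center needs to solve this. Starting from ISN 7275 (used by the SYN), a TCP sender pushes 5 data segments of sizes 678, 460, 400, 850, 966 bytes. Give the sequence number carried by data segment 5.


The SYN occupies sequence number ISN = 7275, so the first data byte is ISN + 1 = 7276.
SEQ of data segment i = (ISN + 1) + sum of payload sizes of segments 1..i-1.
Segment 1: SEQ = 7276, payload = 678 bytes
Segment 2: SEQ = 7954, payload = 460 bytes
Segment 3: SEQ = 8414, payload = 400 bytes
Segment 4: SEQ = 8814, payload = 850 bytes
Segment 5: SEQ = 9664, payload = 966 bytes
SEQ of segment 5 = 7276 + 678 + 460 + 400 + 850 = 9664

9664


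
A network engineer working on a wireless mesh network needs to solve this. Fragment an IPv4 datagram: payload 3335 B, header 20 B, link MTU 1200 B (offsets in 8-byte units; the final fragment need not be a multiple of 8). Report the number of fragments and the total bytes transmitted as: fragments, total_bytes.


Max data per non-final fragment = floor((MTU - header)/8)*8 = floor((1200 - 20)/8)*8 = floor(1180/8)*8 = 1176 B
Final fragment needs no 8-byte alignment: it can carry up to MTU - header = 1180 B
Non-final fragments needed = ceil((payload - 1180) / 1176) = ceil(2155/1176) = ceil(1.8325) = 2
Number of fragments = 2 + 1 = 3
Fragment sizes (data): 2 * 1176 B + 983 B (last, 983 <= 1180 OK)
Total bytes sent = payload + n_frags * header = 3335 + 3*20 = 3335 + 60 = 3395 B

3, 3395


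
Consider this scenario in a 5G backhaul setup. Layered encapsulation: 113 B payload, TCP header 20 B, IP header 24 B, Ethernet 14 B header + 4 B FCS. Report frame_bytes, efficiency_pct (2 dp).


TCP segment = 113 + 20 = 133 B
IP packet = 133 + 24 = 157 B
Ethernet frame = 157 + 14 + 4 = 175 B
Efficiency = app / frame = 113 / 175 = 0.645714 = 64.5714% -> 64.57% (2 dp)

175, 64.57


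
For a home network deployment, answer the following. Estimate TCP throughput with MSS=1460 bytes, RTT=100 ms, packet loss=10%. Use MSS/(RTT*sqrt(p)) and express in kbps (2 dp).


Given: MSS = 1460 bytes, RTT = 100 ms, loss = 10%
RTT in seconds = 100 / 1000 = 0.1
Loss rate = 10% = 0.1
sqrt(loss) = sqrt(0.1) = 0.316227766017
Throughput (bytes/s) = 1460 / (0.1 * 0.316227766017) = 46169.2538
Throughput (kbps) = 46169.2538 * 8 / 1000 = 369.354031 -> 369.35 kbps (2 dp)

369.35


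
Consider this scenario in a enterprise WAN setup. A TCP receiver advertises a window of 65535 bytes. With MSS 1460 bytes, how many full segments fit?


Given: RWND = 65535 bytes, MSS = 1460 bytes
Full segments = floor(RWND / MSS)
Full segments = floor(65535 / 1460)
Full segments = floor(44.887) = 44

44


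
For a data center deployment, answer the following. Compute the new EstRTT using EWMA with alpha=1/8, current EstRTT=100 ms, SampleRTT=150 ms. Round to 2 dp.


Given: EstRTT = 100 ms, SampleRTT = 150 ms, alpha = 1/8
New EstRTT = (1 - alpha) * EstRTT + alpha * SampleRTT
(7/8) * 100 = 87.5
(1/8) * 150 = 18.75
New EstRTT = 87.5 + 18.75 = 106.25 ms -> 106.25 ms (2 dp)

106.25


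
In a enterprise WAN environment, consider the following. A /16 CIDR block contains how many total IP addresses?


Given: CIDR prefix /16
Host bits = 32 - 16 = 16
Total addresses = 2^16 = 65536

65536


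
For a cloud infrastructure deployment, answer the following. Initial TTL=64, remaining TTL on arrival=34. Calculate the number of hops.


Given: initial TTL = 64, received TTL = 34
Hops = initial TTL - received TTL
Hops = 64 - 34 = 30

30


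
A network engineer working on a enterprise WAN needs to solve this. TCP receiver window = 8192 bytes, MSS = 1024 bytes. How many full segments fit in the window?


Given: RWND = 8192 bytes, MSS = 1024 bytes
Full segments = floor(RWND / MSS)
Full segments = floor(8192 / 1024)
Full segments = floor(8.0) = 8

8


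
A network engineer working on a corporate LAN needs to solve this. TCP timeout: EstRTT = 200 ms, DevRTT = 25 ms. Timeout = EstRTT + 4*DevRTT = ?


Given: EstRTT = 200 ms, DevRTT = 25 ms
Timeout = EstRTT + 4 * DevRTT
4 * DevRTT = 4 * 25 = 100
Timeout = 200 + 100 = 300 ms

300


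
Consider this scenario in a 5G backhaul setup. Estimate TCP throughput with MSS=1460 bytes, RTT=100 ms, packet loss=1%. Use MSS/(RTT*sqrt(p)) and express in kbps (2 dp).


Given: MSS = 1460 bytes, RTT = 100 ms, loss = 1%
RTT in seconds = 100 / 1000 = 0.1
Loss rate = 1% = 0.01
sqrt(loss) = sqrt(0.01) = 0.1
Throughput (bytes/s) = 1460 / (0.1 * 0.1) = 146000.0000
Throughput (kbps) = 146000.0000 * 8 / 1000 = 1168.000000 -> 1168.00 kbps (2 dp)

1168.00


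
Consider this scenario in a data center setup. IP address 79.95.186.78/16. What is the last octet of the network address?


Given: IP = 79.95.186.78, prefix = /16
Subnet mask = 255.255.0.0
Last octet of IP: 78
Last octet of mask: 0
Network last octet = 78 AND 0 = 0

0


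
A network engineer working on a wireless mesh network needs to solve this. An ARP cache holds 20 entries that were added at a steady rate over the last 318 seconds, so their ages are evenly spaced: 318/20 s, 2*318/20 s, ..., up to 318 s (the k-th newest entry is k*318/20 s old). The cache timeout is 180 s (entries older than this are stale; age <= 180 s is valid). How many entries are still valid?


Ages are k * 318/20 s for k = 1..20 (spacing = 15.9000 s).
Entry k is valid iff k * 318/20 <= 180 iff k <= 20 * 180 / 318 = 11.3208
n_valid = floor(11.3208) = 11
(n_stale = 20 - 11 = 9)

11


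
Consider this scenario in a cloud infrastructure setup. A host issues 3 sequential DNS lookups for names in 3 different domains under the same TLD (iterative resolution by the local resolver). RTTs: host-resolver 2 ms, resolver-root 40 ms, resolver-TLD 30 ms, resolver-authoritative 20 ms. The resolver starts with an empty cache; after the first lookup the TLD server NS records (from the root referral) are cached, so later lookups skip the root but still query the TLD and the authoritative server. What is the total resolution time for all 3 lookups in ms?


Lookup 1 (cold cache): local + root + TLD + auth = 2 + 40 + 30 + 20 = 92 ms
Lookups 2..3 (TLD NS cached -> skip root; new domain -> still ask TLD and auth): local + TLD + auth = 2 + 30 + 20 = 52 ms each
Remaining 2 lookups: 2 * 52 = 104 ms
Total = 92 + 104 = 196 ms

196


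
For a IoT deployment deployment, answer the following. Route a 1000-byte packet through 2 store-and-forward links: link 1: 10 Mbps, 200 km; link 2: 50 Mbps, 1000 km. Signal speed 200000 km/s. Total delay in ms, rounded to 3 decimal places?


Packet = 1000 bytes = 8000 bits. Store-and-forward: sum (t_trans + t_prop) per link.
Link 1: t_trans = 8000/(10*10^6) s = 0.8000 ms; t_prop = 200/200000 s = 1.0000 ms; subtotal = 1.8000 ms
Link 2: t_trans = 8000/(50*10^6) s = 0.1600 ms; t_prop = 1000/200000 s = 5.0000 ms; subtotal = 5.1600 ms
End-to-end = 1.8000 + 5.1600 = 6.9600 ms -> 6.960 ms (3 dp)

6.960


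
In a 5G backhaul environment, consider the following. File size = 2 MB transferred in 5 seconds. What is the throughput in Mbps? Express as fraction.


Given: file = 2 MB, time = 5 s
File in Mb = 2 * 8 = 16 Mb
Throughput = 16 / 5 Mbps
Throughput = 16/5 Mbps

16/5


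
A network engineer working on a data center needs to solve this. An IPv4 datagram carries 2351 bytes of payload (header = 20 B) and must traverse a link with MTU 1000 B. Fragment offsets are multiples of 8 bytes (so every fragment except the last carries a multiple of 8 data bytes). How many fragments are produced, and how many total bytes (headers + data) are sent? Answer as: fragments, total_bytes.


Max data per non-final fragment = floor((MTU - header)/8)*8 = floor((1000 - 20)/8)*8 = floor(980/8)*8 = 976 B
Final fragment needs no 8-byte alignment: it can carry up to MTU - header = 980 B
Non-final fragments needed = ceil((payload - 980) / 976) = ceil(1371/976) = ceil(1.4047) = 2
Number of fragments = 2 + 1 = 3
Fragment sizes (data): 2 * 976 B + 399 B (last, 399 <= 980 OK)
Total bytes sent = payload + n_frags * header = 2351 + 3*20 = 2351 + 60 = 2411 B

3, 2411


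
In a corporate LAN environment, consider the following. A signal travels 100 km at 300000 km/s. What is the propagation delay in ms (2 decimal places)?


Given: distance = 100 km, speed = 300000 km/s
Delay = distance / speed = 100 / 300000 seconds
Delay in ms = 100 * 1000 / 300000
Delay = 0.3333 ms
Rounded to 2 dp = 0.33 ms

0.33


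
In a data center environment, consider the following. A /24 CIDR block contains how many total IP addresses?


Given: CIDR prefix /24
Host bits = 32 - 24 = 8
Total addresses = 2^8 = 256

256


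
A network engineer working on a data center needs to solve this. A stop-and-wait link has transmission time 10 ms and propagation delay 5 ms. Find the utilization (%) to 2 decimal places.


Given: Ttrans = 10 ms, Tprop = 5 ms
RTT = 2 * Tprop = 2 * 5 = 10 ms
U = Ttrans / (Ttrans + RTT)
U = 10 / (10 + 10)
U = 10 / 20 = 0.5
U% = 50.00%

50.00


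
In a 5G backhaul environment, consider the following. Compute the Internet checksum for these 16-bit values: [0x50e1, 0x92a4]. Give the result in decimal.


Given words: [0x50e1, 0x92a4]
Step 1: Sum all words
Raw sum = 20705 + 37540 = 58245
One's complement = ~58245 & 0xFFFF = 7290

7290


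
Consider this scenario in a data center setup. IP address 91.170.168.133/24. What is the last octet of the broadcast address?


Given: IP = 91.170.168.133, prefix = /24
Host bits = 32 - 24 = 8
Network last octet = 133 AND mask = 0
Host part size = 2^8 - 1 = 255
Broadcast last octet = 0 OR 255 = 255

255


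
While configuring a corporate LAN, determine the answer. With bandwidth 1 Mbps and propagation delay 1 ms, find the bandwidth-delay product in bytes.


Given: bandwidth = 1 Mbps, delay = 1 ms
BDP in bits = 1 * 10^6 * 1 / 1000
BDP in bits = 1000
BDP in bytes = 1000 / 8 = 125

125


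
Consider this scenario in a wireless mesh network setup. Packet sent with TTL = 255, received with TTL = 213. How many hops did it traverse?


Given: initial TTL = 255, received TTL = 213
Hops = initial TTL - received TTL
Hops = 255 - 213 = 42

42


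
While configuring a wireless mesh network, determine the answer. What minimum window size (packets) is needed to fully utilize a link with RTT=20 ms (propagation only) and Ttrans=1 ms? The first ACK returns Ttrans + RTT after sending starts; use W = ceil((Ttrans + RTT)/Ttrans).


Given: Ttrans = 1 ms, RTT = 20 ms (= 2 * Tprop, Tprop = 10 ms)
Time until first ACK returns = Ttrans + RTT = 1 + 20 = 21 ms
Need W * Ttrans >= Ttrans + RTT  ->  W >= (Ttrans + RTT) / Ttrans
(Ttrans + RTT) / Ttrans = 21 / 1 = 21
W_min = ceil(21) = 21

21


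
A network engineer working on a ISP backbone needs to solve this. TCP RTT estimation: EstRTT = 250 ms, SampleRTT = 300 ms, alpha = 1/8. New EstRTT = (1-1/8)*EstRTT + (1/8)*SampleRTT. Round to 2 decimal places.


Given: EstRTT = 250 ms, SampleRTT = 300 ms, alpha = 1/8
New EstRTT = (1 - alpha) * EstRTT + alpha * SampleRTT
(7/8) * 250 = 218.75
(1/8) * 300 = 37.5
New EstRTT = 218.75 + 37.5 = 256.25 ms -> 256.25 ms (2 dp)

256.25


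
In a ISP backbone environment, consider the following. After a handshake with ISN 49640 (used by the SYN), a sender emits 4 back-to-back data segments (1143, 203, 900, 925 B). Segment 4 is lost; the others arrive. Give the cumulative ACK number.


SYN uses sequence number 49640; first data byte = ISN + 1 = 49641.
Segment 1: SEQ = 49641, len = 1143 B, covers [49641, 50783]
Segment 2: SEQ = 50784, len = 203 B, covers [50784, 50986]
Segment 3: SEQ = 50987, len = 900 B, covers [50987, 51886]
Segment 4: SEQ = 51887, len = 925 B, covers [51887, 52811] [LOST]
In-order data received: bytes [49641, 51886] (segments 1..3).
Segment 4 missing -> gap begins at byte 51887.
Cumulative ACK = next expected in-order byte = 49641 + 1143 + 203 + 900 = 51887

51887


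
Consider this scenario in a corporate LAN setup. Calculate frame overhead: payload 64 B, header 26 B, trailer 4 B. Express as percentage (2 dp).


Given: payload = 64 B, header = 26 B, trailer = 4 B
Overhead bytes = header + trailer = 26 + 4 = 30
Total frame = payload + overhead = 64 + 30 = 94
Overhead % = 30 / 94 * 100 = 31.9149% -> 31.91% (2 dp)

31.91


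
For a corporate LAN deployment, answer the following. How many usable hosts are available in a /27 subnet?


Given: subnet mask /27
Host bits = 32 - 27 = 5
Total addresses = 2^5 = 32
Usable hosts = 32 - 2 (network + broadcast) = 30

30


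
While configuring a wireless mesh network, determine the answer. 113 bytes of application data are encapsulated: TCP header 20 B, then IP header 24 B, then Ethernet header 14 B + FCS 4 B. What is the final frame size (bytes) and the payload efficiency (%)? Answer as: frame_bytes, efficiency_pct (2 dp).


TCP segment = 113 + 20 = 133 B
IP packet = 133 + 24 = 157 B
Ethernet frame = 157 + 14 + 4 = 175 B
Efficiency = app / frame = 113 / 175 = 0.645714 = 64.5714% -> 64.57% (2 dp)

175, 64.57


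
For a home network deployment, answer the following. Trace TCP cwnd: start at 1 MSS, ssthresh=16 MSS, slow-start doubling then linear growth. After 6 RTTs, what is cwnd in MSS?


RTT 0: cwnd = 1 MSS (initial)
RTT 1: cwnd = 2 MSS (slow start, doubled)
RTT 2: cwnd = 4 MSS (slow start, doubled)
RTT 3: cwnd = 8 MSS (slow start, doubled)
RTT 4: cwnd = 16 MSS (slow start, doubled)
RTT 5: cwnd = 17 MSS (congestion avoidance, +1)
RTT 6: cwnd = 18 MSS (congestion avoidance, +1)

18


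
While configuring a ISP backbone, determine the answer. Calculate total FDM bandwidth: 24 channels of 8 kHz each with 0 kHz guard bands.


Given: 24 channels, 8 kHz each, guard = 0 kHz
Channel bandwidth = 24 * 8 = 192 kHz
Guard bands = 23 gaps * 0 kHz = 0 kHz
Total = 192 + 0 = 192 kHz

192


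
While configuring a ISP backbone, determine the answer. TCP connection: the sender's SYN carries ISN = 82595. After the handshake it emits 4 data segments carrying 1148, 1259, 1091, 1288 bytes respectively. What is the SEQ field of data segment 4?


The SYN occupies sequence number ISN = 82595, so the first data byte is ISN + 1 = 82596.
SEQ of data segment i = (ISN + 1) + sum of payload sizes of segments 1..i-1.
Segment 1: SEQ = 82596, payload = 1148 bytes
Segment 2: SEQ = 83744, payload = 1259 bytes
Segment 3: SEQ = 85003, payload = 1091 bytes
Segment 4: SEQ = 86094, payload = 1288 bytes
SEQ of segment 4 = 82596 + 1148 + 1259 + 1091 = 86094

86094


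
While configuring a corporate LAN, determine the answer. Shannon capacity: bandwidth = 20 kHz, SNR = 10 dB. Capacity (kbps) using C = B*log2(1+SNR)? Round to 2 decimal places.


Given: B = 20 kHz, SNR = 10 dB
SNR linear = 10^(10/10) = 10
1 + SNR = 11
log2(11) = 3.4594316186
C = 20 * 1000 * 3.4594316186 = 69188.6324 bps
C = 69.188632 kbps -> 69.19 kbps (2 dp)

69.19


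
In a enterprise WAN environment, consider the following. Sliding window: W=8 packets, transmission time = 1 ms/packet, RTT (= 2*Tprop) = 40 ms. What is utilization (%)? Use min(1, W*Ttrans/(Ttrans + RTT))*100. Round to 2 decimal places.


Given: W = 8, Ttrans = 1 ms, RTT = 40 ms (= 2 * Tprop, Tprop = 20 ms)
Cycle time = Ttrans + RTT = 1 + 40 = 41 ms (first packet sent until its ACK returns)
W * Ttrans = 8 * 1 = 8 ms of sending per cycle
W * Ttrans / (Ttrans + RTT) = 8 / 41 = 0.195122
U = min(1, 0.195122) = 0.195122
U% = 19.51%

19.51


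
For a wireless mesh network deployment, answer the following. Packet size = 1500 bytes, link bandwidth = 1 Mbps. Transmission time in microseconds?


Given: packet = 1500 bytes, bandwidth = 1 Mbps
Packet in bits = 1500 * 8 = 12000 bits
Bandwidth = 1 * 10^6 = 1000000 bps
Time = 12000 / 1000000 seconds
Time in us = 12000 * 10^6 / 1000000 = 12000

12000


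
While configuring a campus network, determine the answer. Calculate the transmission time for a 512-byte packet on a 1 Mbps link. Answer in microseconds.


Given: packet = 512 bytes, bandwidth = 1 Mbps
Packet in bits = 512 * 8 = 4096 bits
Bandwidth = 1 * 10^6 = 1000000 bps
Time = 4096 / 1000000 seconds
Time in us = 4096 * 10^6 / 1000000 = 4096

4096


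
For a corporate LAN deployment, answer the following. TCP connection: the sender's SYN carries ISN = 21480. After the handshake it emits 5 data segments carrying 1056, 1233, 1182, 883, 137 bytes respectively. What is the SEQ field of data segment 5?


The SYN occupies sequence number ISN = 21480, so the first data byte is ISN + 1 = 21481.
SEQ of data segment i = (ISN + 1) + sum of payload sizes of segments 1..i-1.
Segment 1: SEQ = 21481, payload = 1056 bytes
Segment 2: SEQ = 22537, payload = 1233 bytes
Segment 3: SEQ = 23770, payload = 1182 bytes
Segment 4: SEQ = 24952, payload = 883 bytes
Segment 5: SEQ = 25835, payload = 137 bytes
SEQ of segment 5 = 21481 + 1056 + 1233 + 1182 + 883 = 25835

25835


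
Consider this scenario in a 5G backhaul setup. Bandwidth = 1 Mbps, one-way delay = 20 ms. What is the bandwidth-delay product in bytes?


Given: bandwidth = 1 Mbps, delay = 20 ms
BDP in bits = 1 * 10^6 * 20 / 1000
BDP in bits = 20000
BDP in bytes = 20000 / 8 = 2500

2500


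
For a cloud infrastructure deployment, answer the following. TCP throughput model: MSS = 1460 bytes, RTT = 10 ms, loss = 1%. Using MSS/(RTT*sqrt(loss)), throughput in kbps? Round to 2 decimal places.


Given: MSS = 1460 bytes, RTT = 10 ms, loss = 1%
RTT in seconds = 10 / 1000 = 0.01
Loss rate = 1% = 0.01
sqrt(loss) = sqrt(0.01) = 0.1
Throughput (bytes/s) = 1460 / (0.01 * 0.1) = 1460000.0000
Throughput (kbps) = 1460000.0000 * 8 / 1000 = 11680.000000 -> 11680.00 kbps (2 dp)

11680.00


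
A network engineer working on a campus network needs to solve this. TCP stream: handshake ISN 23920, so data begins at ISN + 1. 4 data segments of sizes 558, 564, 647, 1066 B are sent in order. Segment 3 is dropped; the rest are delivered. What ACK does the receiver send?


SYN uses sequence number 23920; first data byte = ISN + 1 = 23921.
Segment 1: SEQ = 23921, len = 558 B, covers [23921, 24478]
Segment 2: SEQ = 24479, len = 564 B, covers [24479, 25042]
Segment 3: SEQ = 25043, len = 647 B, covers [25043, 25689] [LOST]
Segment 4: SEQ = 25690, len = 1066 B, covers [25690, 26755]
In-order data received: bytes [23921, 25042] (segments 1..2).
Segment 3 missing -> gap begins at byte 25043; later segments buffered out of order.
Cumulative ACK = next expected in-order byte = 23921 + 558 + 564 = 25043

25043


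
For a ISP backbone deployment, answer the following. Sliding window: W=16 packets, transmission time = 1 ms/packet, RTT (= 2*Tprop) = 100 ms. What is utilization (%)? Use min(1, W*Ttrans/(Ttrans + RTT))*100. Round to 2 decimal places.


Given: W = 16, Ttrans = 1 ms, RTT = 100 ms (= 2 * Tprop, Tprop = 50 ms)
Cycle time = Ttrans + RTT = 1 + 100 = 101 ms (first packet sent until its ACK returns)
W * Ttrans = 16 * 1 = 16 ms of sending per cycle
W * Ttrans / (Ttrans + RTT) = 16 / 101 = 0.158416
U = min(1, 0.158416) = 0.158416
U% = 15.84%

15.84


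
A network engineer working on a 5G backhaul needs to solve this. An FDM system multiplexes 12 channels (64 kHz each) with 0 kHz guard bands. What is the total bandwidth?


Given: 12 channels, 64 kHz each, guard = 0 kHz
Channel bandwidth = 12 * 64 = 768 kHz
Guard bands = 11 gaps * 0 kHz = 0 kHz
Total = 768 + 0 = 768 kHz

768


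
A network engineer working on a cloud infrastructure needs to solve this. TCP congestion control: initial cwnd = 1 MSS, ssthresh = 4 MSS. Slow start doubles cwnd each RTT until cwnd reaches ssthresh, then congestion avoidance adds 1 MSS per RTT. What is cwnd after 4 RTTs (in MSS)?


RTT 0: cwnd = 1 MSS (initial)
RTT 1: cwnd = 2 MSS (slow start, doubled)
RTT 2: cwnd = 4 MSS (slow start, doubled)
RTT 3: cwnd = 5 MSS (congestion avoidance, +1)
RTT 4: cwnd = 6 MSS (congestion avoidance, +1)

6


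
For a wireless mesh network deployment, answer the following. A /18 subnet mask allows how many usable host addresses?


Given: subnet mask /18
Host bits = 32 - 18 = 14
Total addresses = 2^14 = 16384
Usable hosts = 16384 - 2 (network + broadcast) = 16382

16382


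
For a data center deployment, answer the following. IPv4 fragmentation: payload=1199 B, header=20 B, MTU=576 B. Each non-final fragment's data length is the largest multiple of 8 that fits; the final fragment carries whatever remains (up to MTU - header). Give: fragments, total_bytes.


Max data per non-final fragment = floor((MTU - header)/8)*8 = floor((576 - 20)/8)*8 = floor(556/8)*8 = 552 B
Final fragment needs no 8-byte alignment: it can carry up to MTU - header = 556 B
Non-final fragments needed = ceil((payload - 556) / 552) = ceil(643/552) = ceil(1.1649) = 2
Number of fragments = 2 + 1 = 3
Fragment sizes (data): 2 * 552 B + 95 B (last, 95 <= 556 OK)
Total bytes sent = payload + n_frags * header = 1199 + 3*20 = 1199 + 60 = 1259 B

3, 1259


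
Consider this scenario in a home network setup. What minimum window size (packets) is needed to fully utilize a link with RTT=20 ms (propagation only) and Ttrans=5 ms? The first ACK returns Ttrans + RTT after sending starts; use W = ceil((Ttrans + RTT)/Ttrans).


Given: Ttrans = 5 ms, RTT = 20 ms (= 2 * Tprop, Tprop = 10 ms)
Time until first ACK returns = Ttrans + RTT = 5 + 20 = 25 ms
Need W * Ttrans >= Ttrans + RTT  ->  W >= (Ttrans + RTT) / Ttrans
(Ttrans + RTT) / Ttrans = 25 / 5 = 5
W_min = ceil(5) = 5

5


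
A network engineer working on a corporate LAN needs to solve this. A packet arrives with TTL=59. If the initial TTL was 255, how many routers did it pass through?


Given: initial TTL = 255, received TTL = 59
Hops = initial TTL - received TTL
Hops = 255 - 59 = 196

196


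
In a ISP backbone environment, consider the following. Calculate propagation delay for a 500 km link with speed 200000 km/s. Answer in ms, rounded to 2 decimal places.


Given: distance = 500 km, speed = 200000 km/s
Delay = distance / speed = 500 / 200000 seconds
Delay in ms = 500 * 1000 / 200000
Delay = 2.5000 ms
Rounded to 2 dp = 2.50 ms

2.50


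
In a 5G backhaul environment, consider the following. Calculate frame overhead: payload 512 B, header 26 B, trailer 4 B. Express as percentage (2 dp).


Given: payload = 512 B, header = 26 B, trailer = 4 B
Overhead bytes = header + trailer = 26 + 4 = 30
Total frame = payload + overhead = 512 + 30 = 542
Overhead % = 30 / 542 * 100 = 5.5351% -> 5.54% (2 dp)

5.54


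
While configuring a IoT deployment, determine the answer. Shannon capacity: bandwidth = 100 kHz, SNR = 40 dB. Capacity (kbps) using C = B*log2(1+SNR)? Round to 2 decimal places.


Given: B = 100 kHz, SNR = 40 dB
SNR linear = 10^(40/10) = 10000
1 + SNR = 10001
log2(10001) = 13.2878566418
C = 100 * 1000 * 13.2878566418 = 1328785.6642 bps
C = 1328.785664 kbps -> 1328.79 kbps (2 dp)

1328.79


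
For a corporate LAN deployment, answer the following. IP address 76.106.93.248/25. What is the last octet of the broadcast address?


Given: IP = 76.106.93.248, prefix = /25
Host bits = 32 - 25 = 7
Network last octet = 248 AND mask = 128
Host part size = 2^7 - 1 = 127
Broadcast last octet = 128 OR 127 = 255

255


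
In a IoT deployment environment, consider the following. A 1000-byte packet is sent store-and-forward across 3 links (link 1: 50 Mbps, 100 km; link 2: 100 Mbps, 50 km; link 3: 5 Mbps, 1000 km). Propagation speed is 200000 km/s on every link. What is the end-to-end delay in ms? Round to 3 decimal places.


Packet = 1000 bytes = 8000 bits. Store-and-forward: sum (t_trans + t_prop) per link.
Link 1: t_trans = 8000/(50*10^6) s = 0.1600 ms; t_prop = 100/200000 s = 0.5000 ms; subtotal = 0.6600 ms
Link 2: t_trans = 8000/(100*10^6) s = 0.0800 ms; t_prop = 50/200000 s = 0.2500 ms; subtotal = 0.3300 ms
Link 3: t_trans = 8000/(5*10^6) s = 1.6000 ms; t_prop = 1000/200000 s = 5.0000 ms; subtotal = 6.6000 ms
End-to-end = 0.6600 + 0.3300 + 6.6000 = 7.5900 ms -> 7.590 ms (3 dp)

7.590


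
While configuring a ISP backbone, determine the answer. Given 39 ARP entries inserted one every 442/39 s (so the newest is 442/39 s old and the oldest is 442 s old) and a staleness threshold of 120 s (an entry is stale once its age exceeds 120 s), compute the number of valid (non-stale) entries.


Ages are k * 442/39 s for k = 1..39 (spacing = 11.3333 s).
Entry k is valid iff k * 442/39 <= 120 iff k <= 39 * 120 / 442 = 10.5882
n_valid = floor(10.5882) = 10
(n_stale = 39 - 10 = 29)

10


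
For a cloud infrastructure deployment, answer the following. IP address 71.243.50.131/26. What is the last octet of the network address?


Given: IP = 71.243.50.131, prefix = /26
Subnet mask = 255.255.255.192
Last octet of IP: 131
Last octet of mask: 192
Network last octet = 131 AND 192 = 128

128


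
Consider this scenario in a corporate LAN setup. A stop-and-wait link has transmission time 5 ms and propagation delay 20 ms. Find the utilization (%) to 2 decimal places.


Given: Ttrans = 5 ms, Tprop = 20 ms
RTT = 2 * Tprop = 2 * 20 = 40 ms
U = Ttrans / (Ttrans + RTT)
U = 5 / (5 + 40)
U = 5 / 45 = 0.111111
U% = 11.11%

11.11


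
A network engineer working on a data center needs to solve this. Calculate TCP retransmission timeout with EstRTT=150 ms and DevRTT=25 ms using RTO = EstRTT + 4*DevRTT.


Given: EstRTT = 150 ms, DevRTT = 25 ms
Timeout = EstRTT + 4 * DevRTT
4 * DevRTT = 4 * 25 = 100
Timeout = 150 + 100 = 250 ms

250


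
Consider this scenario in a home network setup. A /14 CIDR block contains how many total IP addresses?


Given: CIDR prefix /14
Host bits = 32 - 14 = 18
Total addresses = 2^18 = 262144

262144


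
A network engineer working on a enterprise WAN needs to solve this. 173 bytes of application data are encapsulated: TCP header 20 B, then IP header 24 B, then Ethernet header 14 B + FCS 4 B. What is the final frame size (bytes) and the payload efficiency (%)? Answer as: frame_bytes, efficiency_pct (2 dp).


TCP segment = 173 + 20 = 193 B
IP packet = 193 + 24 = 217 B
Ethernet frame = 217 + 14 + 4 = 235 B
Efficiency = app / frame = 173 / 235 = 0.736170 = 73.6170% -> 73.62% (2 dp)

235, 73.62


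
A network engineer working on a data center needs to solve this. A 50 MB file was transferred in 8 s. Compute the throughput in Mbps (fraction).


Given: file = 50 MB, time = 8 s
File in Mb = 50 * 8 = 400 Mb
Throughput = 400 / 8 Mbps
Throughput = 50 Mbps

50


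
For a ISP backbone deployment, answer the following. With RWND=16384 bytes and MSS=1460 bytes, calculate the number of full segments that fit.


Given: RWND = 16384 bytes, MSS = 1460 bytes
Full segments = floor(RWND / MSS)
Full segments = floor(16384 / 1460)
Full segments = floor(11.2219) = 11

11


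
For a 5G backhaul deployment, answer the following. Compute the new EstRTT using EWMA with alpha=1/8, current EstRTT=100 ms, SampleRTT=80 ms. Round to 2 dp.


Given: EstRTT = 100 ms, SampleRTT = 80 ms, alpha = 1/8
New EstRTT = (1 - alpha) * EstRTT + alpha * SampleRTT
(7/8) * 100 = 87.5
(1/8) * 80 = 10
New EstRTT = 87.5 + 10 = 97.5 ms -> 97.50 ms (2 dp)

97.50


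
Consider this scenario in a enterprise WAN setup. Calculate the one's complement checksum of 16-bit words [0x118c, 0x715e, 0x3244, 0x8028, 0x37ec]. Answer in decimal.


Given words: [0x118c, 0x715e, 0x3244, 0x8028, 0x37ec]
Step 1: Sum all words
Raw sum = 4492 + 29022 + 12868 + 32808 + 14316 = 93506
Step 2: Fold carry: (27970 + 1) = 27971
One's complement = ~27971 & 0xFFFF = 37564

37564


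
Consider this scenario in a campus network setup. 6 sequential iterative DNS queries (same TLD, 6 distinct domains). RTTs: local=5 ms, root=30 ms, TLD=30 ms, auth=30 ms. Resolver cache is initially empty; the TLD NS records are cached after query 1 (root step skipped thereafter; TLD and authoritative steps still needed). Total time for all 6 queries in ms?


Lookup 1 (cold cache): local + root + TLD + auth = 5 + 30 + 30 + 30 = 95 ms
Lookups 2..6 (TLD NS cached -> skip root; new domain -> still ask TLD and auth): local + TLD + auth = 5 + 30 + 30 = 65 ms each
Remaining 5 lookups: 5 * 65 = 325 ms
Total = 95 + 325 = 420 ms

420


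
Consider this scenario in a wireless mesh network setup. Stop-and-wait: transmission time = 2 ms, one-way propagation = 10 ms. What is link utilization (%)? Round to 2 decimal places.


Given: Ttrans = 2 ms, Tprop = 10 ms
RTT = 2 * Tprop = 2 * 10 = 20 ms
U = Ttrans / (Ttrans + RTT)
U = 2 / (2 + 20)
U = 2 / 22 = 0.090909
U% = 9.09%

9.09


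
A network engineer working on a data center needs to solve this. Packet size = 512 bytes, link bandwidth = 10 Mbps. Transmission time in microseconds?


Given: packet = 512 bytes, bandwidth = 10 Mbps
Packet in bits = 512 * 8 = 4096 bits
Bandwidth = 10 * 10^6 = 10000000 bps
Time = 4096 / 10000000 seconds
Time in us = 4096 * 10^6 / 10000000 = 409.6

409.6


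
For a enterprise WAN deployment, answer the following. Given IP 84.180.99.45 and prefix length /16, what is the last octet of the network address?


Given: IP = 84.180.99.45, prefix = /16
Subnet mask = 255.255.0.0
Last octet of IP: 45
Last octet of mask: 0
Network last octet = 45 AND 0 = 0

0


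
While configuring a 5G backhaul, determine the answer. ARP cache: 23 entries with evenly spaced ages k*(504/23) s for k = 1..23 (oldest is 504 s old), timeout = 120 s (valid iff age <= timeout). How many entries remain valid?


Ages are k * 504/23 s for k = 1..23 (spacing = 21.9130 s).
Entry k is valid iff k * 504/23 <= 120 iff k <= 23 * 120 / 504 = 5.4762
n_valid = floor(5.4762) = 5
(n_stale = 23 - 5 = 18)

5


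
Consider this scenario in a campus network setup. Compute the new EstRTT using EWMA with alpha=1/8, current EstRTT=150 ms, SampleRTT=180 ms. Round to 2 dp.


Given: EstRTT = 150 ms, SampleRTT = 180 ms, alpha = 1/8
New EstRTT = (1 - alpha) * EstRTT + alpha * SampleRTT
(7/8) * 150 = 131.25
(1/8) * 180 = 22.5
New EstRTT = 131.25 + 22.5 = 153.75 ms -> 153.75 ms (2 dp)

153.75


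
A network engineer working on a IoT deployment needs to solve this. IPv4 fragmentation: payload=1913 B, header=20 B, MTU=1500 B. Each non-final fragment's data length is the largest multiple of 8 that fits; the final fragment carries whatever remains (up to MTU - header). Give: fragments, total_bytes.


Max data per non-final fragment = floor((MTU - header)/8)*8 = floor((1500 - 20)/8)*8 = floor(1480/8)*8 = 1480 B
Final fragment needs no 8-byte alignment: it can carry up to MTU - header = 1480 B
Non-final fragments needed = ceil((payload - 1480) / 1480) = ceil(433/1480) = ceil(0.2926) = 1
Number of fragments = 1 + 1 = 2
Fragment sizes (data): 1 * 1480 B + 433 B (last, 433 <= 1480 OK)
Total bytes sent = payload + n_frags * header = 1913 + 2*20 = 1913 + 40 = 1953 B

2, 1953


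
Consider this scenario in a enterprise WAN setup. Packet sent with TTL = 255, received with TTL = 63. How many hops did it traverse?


Given: initial TTL = 255, received TTL = 63
Hops = initial TTL - received TTL
Hops = 255 - 63 = 192

192


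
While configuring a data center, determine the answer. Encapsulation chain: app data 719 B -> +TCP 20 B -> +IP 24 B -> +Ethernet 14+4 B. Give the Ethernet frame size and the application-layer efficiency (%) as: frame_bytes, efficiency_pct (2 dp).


TCP segment = 719 + 20 = 739 B
IP packet = 739 + 24 = 763 B
Ethernet frame = 763 + 14 + 4 = 781 B
Efficiency = app / frame = 719 / 781 = 0.920615 = 92.0615% -> 92.06% (2 dp)

781, 92.06


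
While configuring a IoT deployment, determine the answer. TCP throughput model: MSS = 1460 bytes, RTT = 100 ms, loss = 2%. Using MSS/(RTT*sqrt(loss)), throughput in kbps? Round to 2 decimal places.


Given: MSS = 1460 bytes, RTT = 100 ms, loss = 2%
RTT in seconds = 100 / 1000 = 0.1
Loss rate = 2% = 0.02
sqrt(loss) = sqrt(0.02) = 0.141421356237
Throughput (bytes/s) = 1460 / (0.1 * 0.141421356237) = 103237.5901
Throughput (kbps) = 103237.5901 * 8 / 1000 = 825.900720 -> 825.90 kbps (2 dp)

825.90


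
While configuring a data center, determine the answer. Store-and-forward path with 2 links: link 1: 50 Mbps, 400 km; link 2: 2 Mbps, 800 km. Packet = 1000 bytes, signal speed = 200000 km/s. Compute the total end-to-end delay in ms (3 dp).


Packet = 1000 bytes = 8000 bits. Store-and-forward: sum (t_trans + t_prop) per link.
Link 1: t_trans = 8000/(50*10^6) s = 0.1600 ms; t_prop = 400/200000 s = 2.0000 ms; subtotal = 2.1600 ms
Link 2: t_trans = 8000/(2*10^6) s = 4.0000 ms; t_prop = 800/200000 s = 4.0000 ms; subtotal = 8.0000 ms
End-to-end = 2.1600 + 8.0000 = 10.1600 ms -> 10.160 ms (3 dp)

10.160


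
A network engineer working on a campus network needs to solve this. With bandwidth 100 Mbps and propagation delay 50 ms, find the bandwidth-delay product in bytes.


Given: bandwidth = 100 Mbps, delay = 50 ms
BDP in bits = 100 * 10^6 * 50 / 1000
BDP in bits = 5000000
BDP in bytes = 5000000 / 8 = 625000

625000


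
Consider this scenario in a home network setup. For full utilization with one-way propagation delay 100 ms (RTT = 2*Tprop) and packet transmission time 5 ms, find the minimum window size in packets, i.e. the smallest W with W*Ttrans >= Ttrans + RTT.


Given: Ttrans = 5 ms, RTT = 200 ms (= 2 * Tprop, Tprop = 100 ms)
Time until first ACK returns = Ttrans + RTT = 5 + 200 = 205 ms
Need W * Ttrans >= Ttrans + RTT  ->  W >= (Ttrans + RTT) / Ttrans
(Ttrans + RTT) / Ttrans = 205 / 5 = 41
W_min = ceil(41) = 41

41


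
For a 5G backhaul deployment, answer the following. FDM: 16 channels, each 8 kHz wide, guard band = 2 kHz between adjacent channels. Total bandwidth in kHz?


Given: 16 channels, 8 kHz each, guard = 2 kHz
Channel bandwidth = 16 * 8 = 128 kHz
Guard bands = 15 gaps * 2 kHz = 30 kHz
Total = 128 + 30 = 158 kHz

158


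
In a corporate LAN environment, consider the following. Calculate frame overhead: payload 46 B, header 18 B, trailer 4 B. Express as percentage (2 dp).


Given: payload = 46 B, header = 18 B, trailer = 4 B
Overhead bytes = header + trailer = 18 + 4 = 22
Total frame = payload + overhead = 46 + 22 = 68
Overhead % = 22 / 68 * 100 = 32.3529% -> 32.35% (2 dp)

32.35


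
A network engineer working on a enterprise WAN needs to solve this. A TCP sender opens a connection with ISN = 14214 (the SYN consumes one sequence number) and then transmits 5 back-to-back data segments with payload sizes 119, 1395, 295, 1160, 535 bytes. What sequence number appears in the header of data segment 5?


The SYN occupies sequence number ISN = 14214, so the first data byte is ISN + 1 = 14215.
SEQ of data segment i = (ISN + 1) + sum of payload sizes of segments 1..i-1.
Segment 1: SEQ = 14215, payload = 119 bytes
Segment 2: SEQ = 14334, payload = 1395 bytes
Segment 3: SEQ = 15729, payload = 295 bytes
Segment 4: SEQ = 16024, payload = 1160 bytes
Segment 5: SEQ = 17184, payload = 535 bytes
SEQ of segment 5 = 14215 + 119 + 1395 + 295 + 1160 = 17184

17184


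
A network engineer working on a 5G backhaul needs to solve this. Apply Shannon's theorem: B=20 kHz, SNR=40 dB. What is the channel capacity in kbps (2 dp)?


Given: B = 20 kHz, SNR = 40 dB
SNR linear = 10^(40/10) = 10000
1 + SNR = 10001
log2(10001) = 13.2878566418
C = 20 * 1000 * 13.2878566418 = 265757.1328 bps
C = 265.757133 kbps -> 265.76 kbps (2 dp)

265.76


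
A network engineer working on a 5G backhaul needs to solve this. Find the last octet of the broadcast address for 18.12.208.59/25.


Given: IP = 18.12.208.59, prefix = /25
Host bits = 32 - 25 = 7
Network last octet = 59 AND mask = 0
Host part size = 2^7 - 1 = 127
Broadcast last octet = 0 OR 127 = 127

127


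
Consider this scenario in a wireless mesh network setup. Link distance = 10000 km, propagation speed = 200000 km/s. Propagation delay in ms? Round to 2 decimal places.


Given: distance = 10000 km, speed = 200000 km/s
Delay = distance / speed = 10000 / 200000 seconds
Delay in ms = 10000 * 1000 / 200000
Delay = 50.0000 ms
Rounded to 2 dp = 50.00 ms

50.00


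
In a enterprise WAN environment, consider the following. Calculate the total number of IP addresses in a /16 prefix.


Given: CIDR prefix /16
Host bits = 32 - 16 = 16
Total addresses = 2^16 = 65536

65536


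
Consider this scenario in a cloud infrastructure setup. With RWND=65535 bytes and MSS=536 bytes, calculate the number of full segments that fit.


Given: RWND = 65535 bytes, MSS = 536 bytes
Full segments = floor(RWND / MSS)
Full segments = floor(65535 / 536)
Full segments = floor(122.2668) = 122

122


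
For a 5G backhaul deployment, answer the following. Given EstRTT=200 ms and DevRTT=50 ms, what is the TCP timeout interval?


Given: EstRTT = 200 ms, DevRTT = 50 ms
Timeout = EstRTT + 4 * DevRTT
4 * DevRTT = 4 * 50 = 200
Timeout = 200 + 200 = 400 ms

400


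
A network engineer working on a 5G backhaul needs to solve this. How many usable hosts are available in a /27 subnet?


Given: subnet mask /27
Host bits = 32 - 27 = 5
Total addresses = 2^5 = 32
Usable hosts = 32 - 2 (network + broadcast) = 30

30


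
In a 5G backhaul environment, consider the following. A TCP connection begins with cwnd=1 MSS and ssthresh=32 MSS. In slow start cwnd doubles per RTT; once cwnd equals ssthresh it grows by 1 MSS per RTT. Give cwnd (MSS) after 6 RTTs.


RTT 0: cwnd = 1 MSS (initial)
RTT 1: cwnd = 2 MSS (slow start, doubled)
RTT 2: cwnd = 4 MSS (slow start, doubled)
RTT 3: cwnd = 8 MSS (slow start, doubled)
RTT 4: cwnd = 16 MSS (slow start, doubled)
RTT 5: cwnd = 32 MSS (slow start, doubled)
RTT 6: cwnd = 33 MSS (congestion avoidance, +1)

33
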